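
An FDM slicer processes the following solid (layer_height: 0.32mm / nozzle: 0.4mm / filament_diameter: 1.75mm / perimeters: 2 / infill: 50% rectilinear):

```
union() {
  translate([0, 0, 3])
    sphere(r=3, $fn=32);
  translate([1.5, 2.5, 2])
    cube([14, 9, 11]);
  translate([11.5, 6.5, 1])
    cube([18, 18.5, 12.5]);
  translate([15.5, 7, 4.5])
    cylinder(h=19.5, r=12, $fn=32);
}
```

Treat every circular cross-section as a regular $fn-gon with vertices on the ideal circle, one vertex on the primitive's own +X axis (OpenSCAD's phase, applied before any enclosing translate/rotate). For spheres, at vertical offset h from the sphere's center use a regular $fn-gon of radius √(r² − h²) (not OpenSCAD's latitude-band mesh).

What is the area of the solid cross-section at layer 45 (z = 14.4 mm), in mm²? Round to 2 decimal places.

At z = 14.4 mm: the sphere is absent (|z−center|=11.400 > r=3); the cube at (1.5, 2.5) does not reach this height (z outside [2, 13]); the cube at (11.5, 6.5) does not reach this height (z outside [1, 13.5]); the r=12 cylinder at (15.5, 7) gives a regular 32-gon of circumradius 12 (constant along its height) (area = (32/2)·12.000²·sin(360°/32) = 449.49 mm²); Merging all regions: only the r=12 cylinder at (15.5, 7) is present, so the union is just that shape — area = 449.49 mm². Overall, the cross-section is a single solid region. Net area = 449.49 mm².

449.49 mm²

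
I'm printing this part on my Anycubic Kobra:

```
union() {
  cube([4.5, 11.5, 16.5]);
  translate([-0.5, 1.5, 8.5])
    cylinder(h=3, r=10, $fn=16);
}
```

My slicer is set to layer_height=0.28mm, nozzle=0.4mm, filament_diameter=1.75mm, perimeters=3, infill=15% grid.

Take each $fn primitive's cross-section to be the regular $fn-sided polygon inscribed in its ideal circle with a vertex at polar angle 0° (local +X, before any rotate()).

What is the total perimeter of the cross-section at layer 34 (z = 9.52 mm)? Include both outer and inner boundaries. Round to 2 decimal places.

63.77 mm

At z = 9.52 mm: the cube (footprint 4.5×11.5) is included at this height (perimeter 32.00 mm); the r=10 cylinder at (-0.5, 1.5) gives a regular 16-gon of circumradius 10 (constant along its height) (perimeter = 2·16·10.000·sin(180°/16) = 62.43 mm); Combining (union): the regions partially overlap (shared area 48.97 mm²), so the edge portions inside another operand are dropped and the merged outline is re-measured after clipping — boundary = 63.77 mm. Overall, the cross-section is a single solid region. Total boundary length (outer) = 63.77 mm.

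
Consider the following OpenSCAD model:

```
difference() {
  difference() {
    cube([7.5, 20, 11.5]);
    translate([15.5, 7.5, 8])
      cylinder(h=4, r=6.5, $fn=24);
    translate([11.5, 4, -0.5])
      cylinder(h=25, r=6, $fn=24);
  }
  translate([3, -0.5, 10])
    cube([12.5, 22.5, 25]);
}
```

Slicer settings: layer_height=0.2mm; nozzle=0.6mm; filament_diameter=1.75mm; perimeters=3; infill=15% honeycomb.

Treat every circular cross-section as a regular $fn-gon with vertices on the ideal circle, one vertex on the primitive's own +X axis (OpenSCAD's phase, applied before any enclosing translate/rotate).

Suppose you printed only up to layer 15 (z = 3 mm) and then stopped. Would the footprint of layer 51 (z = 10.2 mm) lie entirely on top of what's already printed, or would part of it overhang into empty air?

entirely on top

Compare the two slices. At z = 3: the cube (footprint 7.5×20) is included at this height (area 150.00 mm²); the cylinder at (15.5, 7.5) is absent (z outside [8, 12]); the r=6 cylinder at (11.5, 4) contributes a regular 24-gon of circumradius 6 (area = (24/2)·6.000²·sin(360°/24) = 111.81 mm²); Taking the first minus the rest: starting from the 7.5×20 cube (150.00 mm²), the r=6 cylinder at (11.5, 4) partially overlaps it — only the 11.95 mm² overlap (of its 111.81 mm²) is removed, clipping the outline — area = 138.05 mm²; the cube at (3, -0.5) does not reach this height (z outside [10, 35]); Subtracting the remaining from the first: none of the subtracted shapes is present at this height, so that combined region is unchanged — area = 138.05 mm². At z = 10.2: the 7.5×20 cube contributes its full rectangle (area 150.00 mm²); the r=6.5 cylinder at (15.5, 7.5) contributes a regular 24-gon of circumradius 6.5 (area = (24/2)·6.500²·sin(360°/24) = 131.22 mm²); the cylinder at (11.5, 4): section is a regular 24-gon, circumradius r=6 (area = (24/2)·6.000²·sin(360°/24) = 111.81 mm²); Subtracting the remaining from the first: starting from the 7.5×20 cube (150.00 mm²), the r=6.5 cylinder at (15.5, 7.5) misses the remaining region (no effect); the r=6 cylinder at (11.5, 4) partially overlaps it — only the 11.95 mm² overlap (of its 111.81 mm²) is removed, clipping the outline — area = 138.05 mm²; the 12.5×22.5 cube at (3, -0.5) contributes its full rectangle (area 281.25 mm²); Taking the first minus the rest: starting from the result so far (138.05 mm²), the 12.5×22.5 cube at (3, -0.5) partially overlaps it — only the 78.05 mm² overlap (of its 281.25 mm²) is removed, clipping the outline — area = 60.00 mm². Checking containment: the cross-section at z = 10.2 is a subset of the cross-section at z = 3.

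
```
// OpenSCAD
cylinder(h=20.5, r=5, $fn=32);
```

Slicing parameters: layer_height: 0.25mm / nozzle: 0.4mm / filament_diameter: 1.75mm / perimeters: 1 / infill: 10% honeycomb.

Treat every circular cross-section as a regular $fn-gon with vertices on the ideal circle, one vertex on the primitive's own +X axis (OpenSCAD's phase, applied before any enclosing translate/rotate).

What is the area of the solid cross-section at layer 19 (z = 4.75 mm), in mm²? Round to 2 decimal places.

At z = 4.75 mm: the cylinder: section is a regular 32-gon, circumradius r=5 (area = (32/2)·5.000²·sin(360°/32) = 78.04 mm²). Overall, the cross-section is a single solid region. Net area = 78.04 mm².

78.04 mm²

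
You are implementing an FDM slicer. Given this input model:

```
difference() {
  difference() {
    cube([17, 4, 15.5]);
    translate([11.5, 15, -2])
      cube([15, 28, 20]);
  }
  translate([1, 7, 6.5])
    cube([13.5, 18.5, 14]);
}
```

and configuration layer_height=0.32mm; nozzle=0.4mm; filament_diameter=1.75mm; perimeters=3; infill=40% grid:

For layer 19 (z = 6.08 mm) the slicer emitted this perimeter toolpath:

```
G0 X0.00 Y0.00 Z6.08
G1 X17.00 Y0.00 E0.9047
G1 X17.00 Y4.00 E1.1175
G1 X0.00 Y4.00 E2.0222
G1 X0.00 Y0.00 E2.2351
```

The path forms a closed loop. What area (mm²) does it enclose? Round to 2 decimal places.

Apply the shoelace formula to the sequence of (X, Y) vertices; enclosed area = 68.00 mm².

68.00 mm²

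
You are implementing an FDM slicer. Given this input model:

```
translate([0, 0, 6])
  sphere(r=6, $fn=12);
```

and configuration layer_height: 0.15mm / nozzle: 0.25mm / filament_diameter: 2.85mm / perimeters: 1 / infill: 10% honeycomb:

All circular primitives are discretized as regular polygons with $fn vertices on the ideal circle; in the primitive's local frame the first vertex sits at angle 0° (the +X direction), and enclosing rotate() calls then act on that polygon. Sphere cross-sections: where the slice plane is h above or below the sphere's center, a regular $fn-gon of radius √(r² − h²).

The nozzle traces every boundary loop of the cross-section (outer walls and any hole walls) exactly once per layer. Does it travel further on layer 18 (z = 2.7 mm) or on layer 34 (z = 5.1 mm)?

Layer 18 (z = 2.7): the r=6 sphere slices to a regular 12-gon of circumradius 5.011 (√(r²−h²) with h=3.3 from center) (perimeter = 2·12·5.011·sin(180°/12) = 31.13 mm). So its perimeter = 31.13 mm. Layer 34 (z = 5.1): the r=6 sphere contributes a regular 12-gon of circumradius √(6²−0.9²) = 5.932 (perimeter = 2·12·5.932·sin(180°/12) = 36.85 mm). So its perimeter = 36.85 mm. Layer 34 is larger (36.85 vs 31.13 mm).

layer 34 (z = 5.1 mm)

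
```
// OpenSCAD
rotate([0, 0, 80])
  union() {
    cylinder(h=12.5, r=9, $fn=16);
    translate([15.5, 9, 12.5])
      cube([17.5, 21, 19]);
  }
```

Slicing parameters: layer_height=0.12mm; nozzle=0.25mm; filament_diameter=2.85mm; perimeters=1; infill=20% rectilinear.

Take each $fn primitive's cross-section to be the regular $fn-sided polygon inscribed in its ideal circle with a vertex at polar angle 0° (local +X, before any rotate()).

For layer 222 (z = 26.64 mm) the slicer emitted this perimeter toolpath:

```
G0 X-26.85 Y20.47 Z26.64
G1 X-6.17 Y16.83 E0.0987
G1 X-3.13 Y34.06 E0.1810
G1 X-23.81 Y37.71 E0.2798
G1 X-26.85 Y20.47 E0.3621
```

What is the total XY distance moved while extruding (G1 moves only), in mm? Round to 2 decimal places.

Sum the Euclidean lengths of each G1 segment: total = 77.00 mm.

77.00 mm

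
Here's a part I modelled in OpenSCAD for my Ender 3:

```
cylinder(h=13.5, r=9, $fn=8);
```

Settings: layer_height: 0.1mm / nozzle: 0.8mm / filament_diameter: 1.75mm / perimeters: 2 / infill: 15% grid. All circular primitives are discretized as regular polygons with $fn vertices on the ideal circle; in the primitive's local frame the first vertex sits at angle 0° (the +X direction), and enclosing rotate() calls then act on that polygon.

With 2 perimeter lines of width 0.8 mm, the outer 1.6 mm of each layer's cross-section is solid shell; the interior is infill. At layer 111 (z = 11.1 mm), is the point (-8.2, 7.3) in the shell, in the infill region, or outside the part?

outside

At z = 11.1 mm: the cylinder: section is a regular 8-gon, circumradius r=9. Overall, the cross-section is a single solid region. The nearest boundary edge runs (0.00, 9.00)→(-6.36, 6.36); distance from the point to it = 2.06 mm. The point is not inside any of the regions above, so it lies outside the cross-section (2.06 mm from the nearest boundary).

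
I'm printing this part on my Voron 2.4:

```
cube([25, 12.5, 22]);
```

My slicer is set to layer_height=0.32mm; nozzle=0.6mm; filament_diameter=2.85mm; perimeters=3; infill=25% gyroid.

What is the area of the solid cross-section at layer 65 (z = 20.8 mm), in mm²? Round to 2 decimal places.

At z = 20.8 mm: the cube (footprint 25×12.5) is included at this height (area 312.50 mm²). Overall, the cross-section is a single solid region. Net area = 312.50 mm².

312.50 mm²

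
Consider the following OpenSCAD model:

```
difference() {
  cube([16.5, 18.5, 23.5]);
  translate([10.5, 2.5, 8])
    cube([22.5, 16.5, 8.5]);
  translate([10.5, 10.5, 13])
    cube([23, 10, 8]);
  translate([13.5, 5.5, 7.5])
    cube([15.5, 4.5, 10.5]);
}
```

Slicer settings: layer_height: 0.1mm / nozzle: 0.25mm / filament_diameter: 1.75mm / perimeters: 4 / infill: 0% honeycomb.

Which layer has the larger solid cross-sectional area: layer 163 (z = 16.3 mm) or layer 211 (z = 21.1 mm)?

layer 211 (z = 21.1 mm)

Layer 163 (z = 16.3): the 16.5×18.5 cube contributes its full rectangle (area 305.25 mm²); the cube at (10.5, 2.5) is present — its section is the full 22.5×16.5 rectangle (area 371.25 mm²); the 23×10 cube at (10.5, 10.5) contributes its full rectangle (area 230.00 mm²); the cube at (13.5, 5.5) is present — its section is the full 15.5×4.5 rectangle (area 69.75 mm²); Taking the first minus the rest: starting from the 16.5×18.5 cube (305.25 mm²), the 22.5×16.5 cube at (10.5, 2.5) partially overlaps it — only the 96.00 mm² overlap (of its 371.25 mm²) is removed, clipping the outline; the 23×10 cube at (10.5, 10.5) misses the remaining region (no effect); the 15.5×4.5 cube at (13.5, 5.5) misses the remaining region (no effect) — area = 209.25 mm². So its area = 209.25 mm². Layer 211 (z = 21.1): the cube (footprint 16.5×18.5) is included at this height (area 305.25 mm²); the cube at (10.5, 2.5) is not intersected at this z (z outside [8, 16.5]); the cube at (10.5, 10.5) is not intersected at this z (z outside [13, 21]); the cube at (13.5, 5.5) is not intersected at this z (z outside [7.5, 18]); Taking the first minus the rest: none of the subtracted shapes is present at this height, so the 16.5×18.5 cube is unchanged — area = 305.25 mm². So its area = 305.25 mm². Layer 211 is larger (305.25 vs 209.25 mm²).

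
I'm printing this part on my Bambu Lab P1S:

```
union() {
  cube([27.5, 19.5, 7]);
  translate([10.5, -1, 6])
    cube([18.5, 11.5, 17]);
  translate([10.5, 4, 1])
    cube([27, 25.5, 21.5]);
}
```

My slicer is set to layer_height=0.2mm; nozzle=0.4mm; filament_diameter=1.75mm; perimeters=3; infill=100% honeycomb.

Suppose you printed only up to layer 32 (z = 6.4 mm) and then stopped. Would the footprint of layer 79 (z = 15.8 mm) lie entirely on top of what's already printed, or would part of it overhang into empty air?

Compare the two slices. At z = 6.4: the cube (footprint 27.5×19.5) is included at this height (area 536.25 mm²); the cube at (10.5, -1) (footprint 18.5×11.5) is included at this height (area 212.75 mm²); the cube at (10.5, 4) is present — its section is the full 27×25.5 rectangle (area 688.50 mm²); Combining (union): the regions partially overlap — summed areas 1437.50 mm² minus the doubly-counted overlap 451.75 mm² gives 985.75 mm² — area = 985.75 mm². At z = 15.8: the cube does not reach this height (z outside [0, 7]); the cube at (10.5, -1) is present — its section is the full 18.5×11.5 rectangle (area 212.75 mm²); the cube at (10.5, 4) is present — its section is the full 27×25.5 rectangle (area 688.50 mm²); Taking the union: the regions partially overlap — summed areas 901.25 mm² minus the doubly-counted overlap 120.25 mm² gives 781.00 mm² — area = 781.00 mm². Checking containment: the cross-section at z = 15.8 is a subset of the cross-section at z = 6.4.

entirely on top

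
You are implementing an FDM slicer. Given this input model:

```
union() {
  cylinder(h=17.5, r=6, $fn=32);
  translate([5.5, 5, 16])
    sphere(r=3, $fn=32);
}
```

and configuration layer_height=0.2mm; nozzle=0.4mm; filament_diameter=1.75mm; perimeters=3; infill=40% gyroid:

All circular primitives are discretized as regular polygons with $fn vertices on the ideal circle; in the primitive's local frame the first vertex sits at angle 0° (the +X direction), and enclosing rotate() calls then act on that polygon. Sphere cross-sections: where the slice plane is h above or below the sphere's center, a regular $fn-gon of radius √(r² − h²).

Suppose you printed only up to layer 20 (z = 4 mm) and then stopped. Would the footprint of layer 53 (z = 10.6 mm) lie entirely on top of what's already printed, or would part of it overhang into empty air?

Compare the two slices. At z = 4: the cylinder: section is a regular 32-gon, circumradius r=6 (area = (32/2)·6.000²·sin(360°/32) = 112.37 mm²); the sphere at (5.5, 5) is absent (|z−center|=12.000 > r=3); Merging all regions: only the r=6 cylinder is present, so the union is just that shape — area = 112.37 mm². At z = 10.6: the r=6 cylinder gives a regular 32-gon of circumradius 6 (constant along its height) (area = (32/2)·6.000²·sin(360°/32) = 112.37 mm²); the sphere at (5.5, 5) is not intersected at this z (|z−center|=5.400 > r=3); Taking the union: only the r=6 cylinder is present, so the union is just that shape — area = 112.37 mm². Checking containment: the cross-section at z = 10.6 is a subset of the cross-section at z = 4.

entirely on top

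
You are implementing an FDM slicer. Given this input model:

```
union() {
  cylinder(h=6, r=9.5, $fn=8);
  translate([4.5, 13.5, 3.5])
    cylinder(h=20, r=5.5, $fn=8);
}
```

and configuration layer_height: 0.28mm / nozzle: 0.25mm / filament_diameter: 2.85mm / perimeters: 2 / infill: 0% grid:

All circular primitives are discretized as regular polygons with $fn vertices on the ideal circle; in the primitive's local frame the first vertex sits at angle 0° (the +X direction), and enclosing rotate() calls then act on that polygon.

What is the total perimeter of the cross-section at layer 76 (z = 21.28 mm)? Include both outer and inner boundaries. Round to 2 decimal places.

33.68 mm

At z = 21.28 mm: the cylinder is absent (z outside [0, 6]); the cylinder at (4.5, 13.5): section is a regular 8-gon, circumradius r=5.5 (perimeter = 2·8·5.500·sin(180°/8) = 33.68 mm); Taking the union: only the r=5.5 cylinder at (4.5, 13.5) is present, so the union is just that shape — boundary = 33.68 mm. Overall, the cross-section is a single solid region. Total boundary length (outer) = 33.68 mm.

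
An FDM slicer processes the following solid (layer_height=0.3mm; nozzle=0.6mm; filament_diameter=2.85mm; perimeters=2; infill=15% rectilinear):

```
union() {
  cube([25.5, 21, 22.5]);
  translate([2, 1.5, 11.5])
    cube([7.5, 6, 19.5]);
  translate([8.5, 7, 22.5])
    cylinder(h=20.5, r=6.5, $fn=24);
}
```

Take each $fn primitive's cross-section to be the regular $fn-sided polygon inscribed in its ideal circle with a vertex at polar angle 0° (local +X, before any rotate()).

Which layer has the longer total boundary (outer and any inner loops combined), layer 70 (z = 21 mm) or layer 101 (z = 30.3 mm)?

layer 70 (z = 21 mm)

Layer 70 (z = 21): the cube (footprint 25.5×21) is included at this height (perimeter 93.00 mm); the cube at (2, 1.5) (footprint 7.5×6) is included at this height (perimeter 27.00 mm); the cylinder at (8.5, 7) does not reach this height (z outside [22.5, 43]); Combining (union): the 7.5×6 cube at (2, 1.5) lies entirely inside the 25.5×21 cube, so the union is just the 25.5×21 cube — boundary = 93.00 mm. So its perimeter = 93.00 mm. Layer 101 (z = 30.3): the cube is not intersected at this z (z outside [0, 22.5]); the 7.5×6 cube at (2, 1.5) contributes its full rectangle (perimeter 27.00 mm); the cylinder at (8.5, 7): section is a regular 24-gon, circumradius r=6.5 (perimeter = 2·24·6.500·sin(180°/24) = 40.72 mm); Merging all regions: the regions partially overlap (shared area 39.82 mm²), so the edge portions inside another operand are dropped and the merged outline is re-measured after clipping — boundary = 42.79 mm. So its perimeter = 42.79 mm. Layer 70 is larger (93.00 vs 42.79 mm).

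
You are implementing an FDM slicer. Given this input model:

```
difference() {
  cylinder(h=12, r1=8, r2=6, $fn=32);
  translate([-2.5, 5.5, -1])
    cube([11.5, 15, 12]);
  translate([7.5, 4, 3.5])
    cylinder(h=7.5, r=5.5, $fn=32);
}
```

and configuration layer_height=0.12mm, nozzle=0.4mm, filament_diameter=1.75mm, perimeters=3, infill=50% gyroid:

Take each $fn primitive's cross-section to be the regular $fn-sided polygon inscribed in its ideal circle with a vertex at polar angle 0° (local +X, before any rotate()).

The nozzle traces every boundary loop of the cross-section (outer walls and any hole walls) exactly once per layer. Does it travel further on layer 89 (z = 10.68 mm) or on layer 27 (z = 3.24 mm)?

layer 27 (z = 3.24 mm)

Layer 89 (z = 10.68): the cone contributes a regular 32-gon of circumradius 6.220 (interpolated between r1=8 and r2=6 at t=0.890) (perimeter = 2·32·6.220·sin(180°/32) = 39.02 mm); the 11.5×15 cube at (-2.5, 5.5) contributes its full rectangle (perimeter 53.00 mm); the cylinder at (7.5, 4): section is a regular 32-gon, circumradius r=5.5 (perimeter = 2·32·5.500·sin(180°/32) = 34.50 mm); After the difference (first − rest): starting from the cone, the 11.5×15 cube at (-2.5, 5.5) partially overlaps it — only the 2.67 mm² overlap (of its 172.50 mm²) is removed, clipping the outline; the r=5.5 cylinder at (7.5, 4) partially overlaps it — only the 17.39 mm² overlap (of its 94.42 mm²) is removed, clipping the outline — boundary = 39.02 mm. So its perimeter = 39.02 mm. Layer 27 (z = 3.24): the cone (r1=8→r2=6) has section circumradius 7.460 here — a regular 32-gon (perimeter = 2·32·7.460·sin(180°/32) = 46.80 mm); the cube at (-2.5, 5.5) (footprint 11.5×15) is included at this height (perimeter 53.00 mm); the cylinder at (7.5, 4) does not reach this height (z outside [3.5, 11]); Taking the first minus the rest: starting from the cone, the 11.5×15 cube at (-2.5, 5.5) partially overlaps it — only the 11.13 mm² overlap (of its 172.50 mm²) is removed, clipping the outline — boundary = 47.75 mm. So its perimeter = 47.75 mm. Layer 27 is larger (47.75 vs 39.02 mm).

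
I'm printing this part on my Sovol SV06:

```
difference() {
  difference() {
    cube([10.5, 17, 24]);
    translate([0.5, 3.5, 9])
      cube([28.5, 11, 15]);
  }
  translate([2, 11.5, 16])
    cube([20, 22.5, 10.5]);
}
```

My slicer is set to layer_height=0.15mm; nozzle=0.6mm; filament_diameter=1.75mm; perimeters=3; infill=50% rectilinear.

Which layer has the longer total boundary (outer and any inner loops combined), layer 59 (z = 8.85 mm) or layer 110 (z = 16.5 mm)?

Layer 59 (z = 8.85): the cube is present — its section is the full 10.5×17 rectangle (perimeter 55.00 mm); the cube at (0.5, 3.5) is absent (z outside [9, 24]); Subtracting the remaining from the first: none of the subtracted shapes is present at this height, so the 10.5×17 cube is unchanged — boundary = 55.00 mm; the cube at (2, 11.5) does not reach this height (z outside [16, 26.5]); Taking the first minus the rest: none of the subtracted shapes is present at this height, so that combined region is unchanged — boundary = 55.00 mm. So its perimeter = 55.00 mm. Layer 110 (z = 16.5): the 10.5×17 cube contributes its full rectangle (perimeter 55.00 mm); the 28.5×11 cube at (0.5, 3.5) contributes its full rectangle (perimeter 79.00 mm); After the difference (first − rest): starting from the 10.5×17 cube, the 28.5×11 cube at (0.5, 3.5) partially overlaps it — only the 110.00 mm² overlap (of its 313.50 mm²) is removed, clipping the outline — boundary = 75.00 mm; the cube at (2, 11.5) is present — its section is the full 20×22.5 rectangle (perimeter 85.00 mm); After the difference (first − rest): starting from the result so far, the 20×22.5 cube at (2, 11.5) partially overlaps it — only the 21.25 mm² overlap (of its 450.00 mm²) is removed, clipping the outline — boundary = 58.00 mm. So its perimeter = 58.00 mm. Layer 110 is larger (58.00 vs 55.00 mm).

layer 110 (z = 16.5 mm)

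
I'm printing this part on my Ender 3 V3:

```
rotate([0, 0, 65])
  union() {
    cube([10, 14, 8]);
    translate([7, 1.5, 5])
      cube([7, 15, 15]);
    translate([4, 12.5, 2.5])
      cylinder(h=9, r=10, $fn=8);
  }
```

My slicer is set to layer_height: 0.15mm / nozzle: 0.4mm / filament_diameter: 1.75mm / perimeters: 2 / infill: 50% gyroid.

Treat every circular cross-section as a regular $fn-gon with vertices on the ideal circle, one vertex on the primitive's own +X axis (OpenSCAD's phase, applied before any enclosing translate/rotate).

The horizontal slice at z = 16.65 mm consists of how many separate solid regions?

1

At z = 16.65 mm: the cube is not intersected at this z (z outside [0, 8]); the cube at (7, 1.5) is present — its section is the full 7×15 rectangle; the cylinder at (4, 12.5) does not reach this height (z outside [2.5, 11.5]); Combining (union): only the 7×15 cube at (7, 1.5) is present, so the union is just that shape — 1 connected region; (whole slice rotated 65° about Z — lengths, areas and connectivity unchanged). The result has 1 disconnected region.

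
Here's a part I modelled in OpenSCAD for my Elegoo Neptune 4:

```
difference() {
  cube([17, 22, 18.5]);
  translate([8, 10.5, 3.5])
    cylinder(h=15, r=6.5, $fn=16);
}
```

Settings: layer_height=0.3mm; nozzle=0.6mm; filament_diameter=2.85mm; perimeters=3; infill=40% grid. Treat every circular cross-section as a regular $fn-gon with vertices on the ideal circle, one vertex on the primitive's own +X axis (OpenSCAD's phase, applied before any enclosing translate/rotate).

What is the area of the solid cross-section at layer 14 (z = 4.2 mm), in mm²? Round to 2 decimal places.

244.65 mm²

At z = 4.2 mm: the cube (footprint 17×22) is included at this height (area 374.00 mm²); the r=6.5 cylinder at (8, 10.5) gives a regular 16-gon of circumradius 6.5 (constant along its height) (area = (16/2)·6.500²·sin(360°/16) = 129.35 mm²); Taking the first minus the rest: starting from the 17×22 cube (374.00 mm²), the r=6.5 cylinder at (8, 10.5) lies wholly inside it (removes its full 129.35 mm² and its 40.58 mm outline becomes a hole wall) — area = 244.65 mm². Overall, the cross-section is one region with 1 hole. Net area = 244.65 mm².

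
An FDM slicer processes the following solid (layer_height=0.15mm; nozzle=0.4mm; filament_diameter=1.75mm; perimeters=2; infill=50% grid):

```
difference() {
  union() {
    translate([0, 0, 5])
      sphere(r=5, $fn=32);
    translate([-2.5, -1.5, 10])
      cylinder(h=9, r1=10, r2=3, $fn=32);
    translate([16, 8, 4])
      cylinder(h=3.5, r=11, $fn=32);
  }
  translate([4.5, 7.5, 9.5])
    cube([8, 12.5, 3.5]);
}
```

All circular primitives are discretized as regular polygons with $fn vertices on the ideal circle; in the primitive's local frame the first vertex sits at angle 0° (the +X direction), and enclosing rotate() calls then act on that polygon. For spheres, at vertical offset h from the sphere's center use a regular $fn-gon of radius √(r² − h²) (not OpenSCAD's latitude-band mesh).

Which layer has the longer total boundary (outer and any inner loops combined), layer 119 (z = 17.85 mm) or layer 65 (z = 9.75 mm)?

layer 119 (z = 17.85 mm)

Layer 119 (z = 17.85): the sphere is absent (|z−center|=12.850 > r=5); the cone at (-2.5, -1.5) contributes a regular 32-gon of circumradius 3.894 (interpolated between r1=10 and r2=3 at t=0.872) (perimeter = 2·32·3.894·sin(180°/32) = 24.43 mm); the cylinder at (16, 8) is absent (z outside [4, 7.5]); Merging all regions: only the cone at (-2.5, -1.5) is present, so the union is just that shape — boundary = 24.43 mm; the cube at (4.5, 7.5) does not reach this height (z outside [9.5, 13]); After the difference (first − rest): none of the subtracted shapes is present at this height, so that combined region is unchanged — boundary = 24.43 mm. So its perimeter = 24.43 mm. Layer 65 (z = 9.75): the r=5 sphere contributes a regular 32-gon of circumradius √(5²−4.75²) = 1.561 (perimeter = 2·32·1.561·sin(180°/32) = 9.79 mm); the cone at (-2.5, -1.5) does not reach this height (z outside [10, 19]); the cylinder at (16, 8) does not reach this height (z outside [4, 7.5]); Combining (union): only the r=5 sphere is present, so the union is just that shape — boundary = 9.79 mm; the cube at (4.5, 7.5) (footprint 8×12.5) is included at this height (perimeter 41.00 mm); After the difference (first − rest): starting from that combined region, the 8×12.5 cube at (4.5, 7.5) misses the remaining region (no effect) — boundary = 9.79 mm. So its perimeter = 9.79 mm. Layer 119 is larger (24.43 vs 9.79 mm).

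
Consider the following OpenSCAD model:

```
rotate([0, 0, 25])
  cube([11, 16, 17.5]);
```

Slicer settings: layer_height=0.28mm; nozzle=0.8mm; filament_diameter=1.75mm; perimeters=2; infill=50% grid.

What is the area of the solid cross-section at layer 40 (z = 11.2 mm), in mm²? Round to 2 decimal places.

At z = 11.2 mm: the cube (footprint 11×16) is included at this height (area 176.00 mm²); (rotated 25° about Z; rotation is an isometry so areas/perimeters/island counts are preserved). Overall, the cross-section is a single solid region. Net area = 176.00 mm².

176.00 mm²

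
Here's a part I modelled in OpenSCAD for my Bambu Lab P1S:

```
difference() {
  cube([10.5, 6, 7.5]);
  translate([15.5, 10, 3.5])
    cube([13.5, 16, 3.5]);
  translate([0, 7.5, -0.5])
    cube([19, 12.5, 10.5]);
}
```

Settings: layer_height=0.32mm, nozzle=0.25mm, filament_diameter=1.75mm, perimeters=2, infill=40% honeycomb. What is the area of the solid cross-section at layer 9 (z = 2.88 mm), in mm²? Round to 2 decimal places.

63.00 mm²

At z = 2.88 mm: the cube (footprint 10.5×6) is included at this height (area 63.00 mm²); the cube at (15.5, 10) is absent (z outside [3.5, 7]); the cube at (0, 7.5) is present — its section is the full 19×12.5 rectangle (area 237.50 mm²); After the difference (first − rest): starting from the 10.5×6 cube (63.00 mm²), the 19×12.5 cube at (0, 7.5) misses the remaining region (no effect) — area = 63.00 mm². Overall, the cross-section is a single solid region. Net area = 63.00 mm².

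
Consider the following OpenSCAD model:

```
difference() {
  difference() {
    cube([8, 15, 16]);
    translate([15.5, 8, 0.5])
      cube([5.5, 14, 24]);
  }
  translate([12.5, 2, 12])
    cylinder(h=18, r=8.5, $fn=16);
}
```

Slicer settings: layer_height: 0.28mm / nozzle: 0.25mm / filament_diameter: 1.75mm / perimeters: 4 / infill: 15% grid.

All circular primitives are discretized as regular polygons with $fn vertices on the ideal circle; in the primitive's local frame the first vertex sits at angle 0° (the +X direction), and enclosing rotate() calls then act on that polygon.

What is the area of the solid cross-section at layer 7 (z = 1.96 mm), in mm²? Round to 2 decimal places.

120.00 mm²

At z = 1.96 mm: the cube is present — its section is the full 8×15 rectangle (area 120.00 mm²); the 5.5×14 cube at (15.5, 8) contributes its full rectangle (area 77.00 mm²); Subtracting the remaining from the first: starting from the 8×15 cube (120.00 mm²), the 5.5×14 cube at (15.5, 8) misses the remaining region (no effect) — area = 120.00 mm²; the cylinder at (12.5, 2) is not intersected at this z (z outside [12, 30]); After the difference (first − rest): none of the subtracted shapes is present at this height, so that combined region is unchanged — area = 120.00 mm². Overall, the cross-section is a single solid region. Net area = 120.00 mm².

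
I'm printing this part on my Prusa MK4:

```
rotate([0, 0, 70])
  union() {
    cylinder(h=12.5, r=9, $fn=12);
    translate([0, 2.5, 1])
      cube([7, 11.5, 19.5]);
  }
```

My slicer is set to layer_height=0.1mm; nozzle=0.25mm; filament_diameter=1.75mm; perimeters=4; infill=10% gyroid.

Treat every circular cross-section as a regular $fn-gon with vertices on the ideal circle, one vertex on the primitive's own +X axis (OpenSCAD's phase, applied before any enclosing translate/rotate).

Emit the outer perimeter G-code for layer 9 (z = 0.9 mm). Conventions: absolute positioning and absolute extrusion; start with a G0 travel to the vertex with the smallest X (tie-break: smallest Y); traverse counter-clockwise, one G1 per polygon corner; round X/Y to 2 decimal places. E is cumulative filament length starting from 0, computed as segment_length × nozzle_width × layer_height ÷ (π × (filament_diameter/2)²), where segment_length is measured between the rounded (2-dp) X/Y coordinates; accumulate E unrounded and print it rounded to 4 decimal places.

G0 X-8.86 Y-1.56 Z0.90
G1 X-6.89 Y-5.79 E0.0485
G1 X-3.08 Y-8.46 E0.0969
G1 X1.56 Y-8.86 E0.1453
G1 X5.79 Y-6.89 E0.1938
G1 X8.46 Y-3.08 E0.2421
G1 X8.86 Y1.56 E0.2905
G1 X6.89 Y5.79 E0.3390
G1 X3.08 Y8.46 E0.3874
G1 X-1.56 Y8.86 E0.4358
G1 X-5.79 Y6.89 E0.4843
G1 X-8.46 Y3.08 E0.5326
G1 X-8.86 Y-1.56 E0.5810

At z = 0.9 mm: the cylinder: section is a regular 12-gon, circumradius r=9; the cube at (0, 2.5) is not intersected at this z (z outside [1, 20.5]); Merging all regions: only the r=9 cylinder is present, so the union is just that shape — 1 connected region; (whole slice rotated 70° about Z — lengths, areas and connectivity unchanged). The outline is a single polygon with 12 vertices. Extrusion per mm of travel: 0.25 × 0.1 / (π × 0.875²) = 0.010394. Accumulating E over each segment gives final E = 0.5810.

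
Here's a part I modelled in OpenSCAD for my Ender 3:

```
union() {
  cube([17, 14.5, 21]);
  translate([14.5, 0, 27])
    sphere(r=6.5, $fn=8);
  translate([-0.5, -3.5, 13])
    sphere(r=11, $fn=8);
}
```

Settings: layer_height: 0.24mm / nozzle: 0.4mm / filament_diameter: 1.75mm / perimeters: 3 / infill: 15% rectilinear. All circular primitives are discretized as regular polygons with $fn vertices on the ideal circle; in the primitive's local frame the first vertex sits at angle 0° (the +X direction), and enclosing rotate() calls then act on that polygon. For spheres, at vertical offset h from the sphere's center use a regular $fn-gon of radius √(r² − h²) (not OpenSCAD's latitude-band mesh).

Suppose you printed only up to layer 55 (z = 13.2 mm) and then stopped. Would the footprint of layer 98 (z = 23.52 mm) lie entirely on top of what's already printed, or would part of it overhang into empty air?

Compare the two slices. At z = 13.2: the 17×14.5 cube contributes its full rectangle (area 246.50 mm²); the sphere at (14.5, 0) is not intersected at this z (|z−center|=13.800 > r=6.5); the r=11 sphere at (-0.5, -3.5) contributes a regular 8-gon of circumradius √(11²−0.2²) = 10.998 (area = (8/2)·10.998²·sin(360°/8) = 342.13 mm²); Taking the union: the regions partially overlap — summed areas 588.63 mm² minus the doubly-counted overlap 45.88 mm² gives 542.75 mm² — area = 542.75 mm². At z = 23.52: the cube is not intersected at this z (z outside [0, 21]); the sphere at (14.5, 0): section is a regular 8-gon, circumradius = √(r²−h²) = √(6.5²−3.48²) = 5.490 (area = (8/2)·5.490²·sin(360°/8) = 85.25 mm²); the r=11 sphere at (-0.5, -3.5) contributes a regular 8-gon of circumradius √(11²−10.52²) = 3.214 (area = (8/2)·3.214²·sin(360°/8) = 29.22 mm²); Taking the union: the 2 present regions are separate (no shared area or edge), so areas and boundary lengths simply add and each stays a separate island — area = 114.46 mm². Checking containment: at z = 23.52 the cross-section extends beyond the z = 13.2 cross-section by about 51.37 mm².

part overhangs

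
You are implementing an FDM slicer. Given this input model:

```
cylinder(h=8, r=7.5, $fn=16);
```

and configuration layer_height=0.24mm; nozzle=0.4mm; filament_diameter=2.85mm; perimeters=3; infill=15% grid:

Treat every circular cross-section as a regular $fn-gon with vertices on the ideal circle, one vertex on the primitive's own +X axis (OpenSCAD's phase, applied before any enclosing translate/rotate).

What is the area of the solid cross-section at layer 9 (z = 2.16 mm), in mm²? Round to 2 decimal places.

At z = 2.16 mm: the cylinder: section is a regular 16-gon, circumradius r=7.5 (area = (16/2)·7.500²·sin(360°/16) = 172.21 mm²). Overall, the cross-section is a single solid region. Net area = 172.21 mm².

172.21 mm²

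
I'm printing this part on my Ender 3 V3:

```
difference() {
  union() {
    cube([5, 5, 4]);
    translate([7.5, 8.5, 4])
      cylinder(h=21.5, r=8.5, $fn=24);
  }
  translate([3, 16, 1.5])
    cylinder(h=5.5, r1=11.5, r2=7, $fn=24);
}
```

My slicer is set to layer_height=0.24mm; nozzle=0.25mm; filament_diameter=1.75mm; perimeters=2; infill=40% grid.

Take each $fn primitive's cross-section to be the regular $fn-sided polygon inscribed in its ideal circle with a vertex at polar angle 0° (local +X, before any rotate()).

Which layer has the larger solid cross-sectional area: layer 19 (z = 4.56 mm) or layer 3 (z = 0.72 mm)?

layer 19 (z = 4.56 mm)

Layer 19 (z = 4.56): the cube is absent (z outside [0, 4]); the cylinder at (7.5, 8.5): section is a regular 24-gon, circumradius r=8.5 (area = (24/2)·8.500²·sin(360°/24) = 224.40 mm²); Combining (union): only the r=8.5 cylinder at (7.5, 8.5) is present, so the union is just that shape — area = 224.40 mm²; the cone at (3, 16) contributes a regular 24-gon of circumradius 8.996 (interpolated between r1=11.5 and r2=7 at t=0.556) (area = (24/2)·8.996²·sin(360°/24) = 251.37 mm²); Taking the first minus the rest: starting from the result so far (224.40 mm²), the cone at (3, 16) partially overlaps it — only the 92.13 mm² overlap (of its 251.37 mm²) is removed, clipping the outline — area = 132.27 mm². So its area = 132.27 mm². Layer 3 (z = 0.72): the cube is present — its section is the full 5×5 rectangle (area 25.00 mm²); the cylinder at (7.5, 8.5) is not intersected at this z (z outside [4, 25.5]); Merging all regions: only the 5×5 cube is present, so the union is just that shape — area = 25.00 mm²; the cone at (3, 16) does not reach this height (z outside [1.5, 7]); After the difference (first − rest): none of the subtracted shapes is present at this height, so the result so far is unchanged — area = 25.00 mm². So its area = 25.00 mm². Layer 19 is larger (132.27 vs 25.00 mm²).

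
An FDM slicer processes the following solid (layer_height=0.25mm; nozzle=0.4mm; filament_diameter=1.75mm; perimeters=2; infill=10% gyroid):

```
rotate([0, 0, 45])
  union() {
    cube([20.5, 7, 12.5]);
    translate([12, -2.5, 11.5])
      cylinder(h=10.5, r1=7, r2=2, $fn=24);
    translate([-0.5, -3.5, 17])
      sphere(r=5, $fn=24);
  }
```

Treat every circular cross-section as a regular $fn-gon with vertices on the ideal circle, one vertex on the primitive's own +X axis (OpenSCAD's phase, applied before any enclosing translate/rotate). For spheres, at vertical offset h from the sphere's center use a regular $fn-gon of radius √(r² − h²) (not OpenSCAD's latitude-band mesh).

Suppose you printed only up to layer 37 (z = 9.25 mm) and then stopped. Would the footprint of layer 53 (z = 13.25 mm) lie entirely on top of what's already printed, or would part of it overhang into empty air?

part overhangs

Compare the two slices. At z = 9.25: the cube is present — its section is the full 20.5×7 rectangle (area 143.50 mm²); the cone at (12, -2.5) is absent (z outside [11.5, 22]); the sphere at (-0.5, -3.5) is not intersected at this z (|z−center|=7.750 > r=5); Taking the union: only the 20.5×7 cube is present, so the union is just that shape — area = 143.50 mm²; (rotated 45° about Z; rotation is an isometry so areas/perimeters/island counts are preserved). At z = 13.25: the cube does not reach this height (z outside [0, 12.5]); the cone at (12, -2.5): at t=0.167 of its height the radius interpolates to r₁+(r₂−r₁)t = 6.167, giving a regular 24-gon of that circumradius (area = (24/2)·6.167²·sin(360°/24) = 118.11 mm²); the r=5 sphere at (-0.5, -3.5) slices to a regular 24-gon of circumradius 3.307 (√(r²−h²) with h=3.75 from center) (area = (24/2)·3.307²·sin(360°/24) = 33.97 mm²); Merging all regions: the 2 present regions are separate (no shared area or edge), so areas and boundary lengths simply add and each stays a separate island — area = 152.08 mm²; (whole slice rotated 45° about Z — lengths, areas and connectivity unchanged). Checking containment: at z = 13.25 the cross-section extends beyond the z = 9.25 cross-section by about 122.80 mm².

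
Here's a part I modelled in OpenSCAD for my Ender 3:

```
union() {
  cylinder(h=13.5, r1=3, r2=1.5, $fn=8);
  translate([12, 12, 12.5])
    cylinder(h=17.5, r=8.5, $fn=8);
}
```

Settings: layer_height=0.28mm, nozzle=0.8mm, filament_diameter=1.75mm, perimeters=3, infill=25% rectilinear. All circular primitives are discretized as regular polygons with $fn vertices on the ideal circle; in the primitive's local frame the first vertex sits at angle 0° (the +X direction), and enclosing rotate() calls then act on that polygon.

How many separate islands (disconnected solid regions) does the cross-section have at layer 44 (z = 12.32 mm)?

1

At z = 12.32 mm: the cone: at t=0.913 of its height the radius interpolates to r₁+(r₂−r₁)t = 1.631, giving a regular 8-gon of that circumradius; the cylinder at (12, 12) is absent (z outside [12.5, 30]); Merging all regions: only the cone is present, so the union is just that shape — 1 connected region. Overall, the cross-section is a single solid region. Island count = 1.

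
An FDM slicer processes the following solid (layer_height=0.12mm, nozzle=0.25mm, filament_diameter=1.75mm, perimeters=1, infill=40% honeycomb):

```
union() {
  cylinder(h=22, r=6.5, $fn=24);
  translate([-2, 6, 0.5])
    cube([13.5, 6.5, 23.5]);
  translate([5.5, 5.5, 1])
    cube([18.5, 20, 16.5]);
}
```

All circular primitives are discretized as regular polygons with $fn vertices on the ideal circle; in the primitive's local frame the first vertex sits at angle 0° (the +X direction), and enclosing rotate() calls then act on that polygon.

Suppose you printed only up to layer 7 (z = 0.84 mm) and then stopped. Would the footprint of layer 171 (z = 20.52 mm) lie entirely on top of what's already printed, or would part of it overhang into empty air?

Compare the two slices. At z = 0.84: the cylinder: section is a regular 24-gon, circumradius r=6.5 (area = (24/2)·6.500²·sin(360°/24) = 131.22 mm²); the cube at (-2, 6) is present — its section is the full 13.5×6.5 rectangle (area 87.75 mm²); the cube at (5.5, 5.5) is not intersected at this z (z outside [1, 17.5]); Taking the union: the regions partially overlap — summed areas 218.97 mm² minus the doubly-counted overlap 1.47 mm² gives 217.50 mm² — area = 217.50 mm². At z = 20.52: the r=6.5 cylinder gives a regular 24-gon of circumradius 6.5 (constant along its height) (area = (24/2)·6.500²·sin(360°/24) = 131.22 mm²); the cube at (-2, 6) (footprint 13.5×6.5) is included at this height (area 87.75 mm²); the cube at (5.5, 5.5) is not intersected at this z (z outside [1, 17.5]); Merging all regions: the regions partially overlap — summed areas 218.97 mm² minus the doubly-counted overlap 1.47 mm² gives 217.50 mm² — area = 217.50 mm². Checking containment: the cross-section at z = 20.52 is a subset of the cross-section at z = 0.84.

entirely on top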